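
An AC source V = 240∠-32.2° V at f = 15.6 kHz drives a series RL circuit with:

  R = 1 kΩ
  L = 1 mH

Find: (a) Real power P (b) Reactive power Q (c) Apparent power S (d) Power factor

Step 1 — Angular frequency: ω = 2π·f = 2π·1.56e+04 = 9.802e+04 rad/s.
Step 2 — Component impedances:
  R: Z = R = 1000 Ω
  L: Z = jωL = j·9.802e+04·0.001 = 0 + j98.02 Ω
Step 3 — Series combination: Z_total = R + L = 1000 + j98.02 Ω = 1005∠5.6° Ω.
Step 4 — Source phasor: V = 240∠-32.2° V = 203.1 - j127.9 V.
Step 5 — Current: I = V / Z = 0.1887 - j0.1464 A = 0.2389∠-37.8° A.
Step 6 — Complex power: S = V·I* = 57.05 + j5.592 VA.
Step 7 — Real power: P = Re(S) = 57.05 W.
Step 8 — Reactive power: Q = Im(S) = 5.592 VAR.
Step 9 — Apparent power: |S| = 57.33 VA.
Step 10 — Power factor: PF = P/|S| = 0.9952 (lagging).

(a) P = 57.05 W  (b) Q = 5.592 VAR  (c) S = 57.33 VA  (d) PF = 0.9952 (lagging)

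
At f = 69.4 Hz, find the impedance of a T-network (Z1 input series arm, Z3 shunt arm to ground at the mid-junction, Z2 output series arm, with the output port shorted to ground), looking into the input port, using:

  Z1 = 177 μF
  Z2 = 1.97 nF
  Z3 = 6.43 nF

Step 1 — Angular frequency: ω = 2π·f = 2π·69.4 = 436.1 rad/s.
Step 2 — Component impedances:
  Z1: Z = 1/(jωC) = -j/(ω·C) = 0 - j12.96 Ω
  Z2: Z = 1/(jωC) = -j/(ω·C) = 0 - j1.164e+06 Ω
  Z3: Z = 1/(jωC) = -j/(ω·C) = 0 - j3.567e+05 Ω
Step 3 — With the output port shorted to ground, the output series arm Z2 runs from the junction to ground; the shunt arm Z3 also runs from the junction to ground. They appear in parallel: Z3 || Z2 = 0 - j2.73e+05 Ω.
Step 4 — Series with input arm Z1: Z_in = Z1 + (Z3 || Z2) = 0 - j2.73e+05 Ω = 2.73e+05∠-90.0° Ω.

Z = 0 - j2.73e+05 Ω = 2.73e+05∠-90.0° Ω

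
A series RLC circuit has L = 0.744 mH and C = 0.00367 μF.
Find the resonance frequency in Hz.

Step 1 — Resonance condition Im(Z)=0 gives ω₀ = 1/√(LC).
Step 2 — ω₀ = 1/√(0.000744·3.67e-09) = 6.052e+05 rad/s.
Step 3 — f₀ = ω₀/(2π) = 9.632e+04 Hz.

f₀ = 9.632e+04 Hz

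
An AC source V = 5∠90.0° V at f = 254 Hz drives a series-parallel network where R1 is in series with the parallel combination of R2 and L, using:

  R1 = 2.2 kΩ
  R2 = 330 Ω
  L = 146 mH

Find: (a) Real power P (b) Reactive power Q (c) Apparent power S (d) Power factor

Step 1 — Angular frequency: ω = 2π·f = 2π·254 = 1596 rad/s.
Step 2 — Component impedances:
  R1: Z = R = 2200 Ω
  R2: Z = R = 330 Ω
  L: Z = jωL = j·1596·0.146 = 0 + j233 Ω
Step 3 — Parallel branch: R2 || L = 1/(1/R2 + 1/L) = 109.8 + j155.5 Ω.
Step 4 — Series with R1: Z_total = R1 + (R2 || L) = 2310 + j155.5 Ω = 2315∠3.9° Ω.
Step 5 — Source phasor: V = 5∠90.0° V = 0 + j5 V.
Step 6 — Current: I = V / Z = 0.0001451 + j0.002155 A = 0.00216∠86.1° A.
Step 7 — Complex power: S = V·I* = 0.01077 + j0.0007253 VA.
Step 8 — Real power: P = Re(S) = 0.01077 W.
Step 9 — Reactive power: Q = Im(S) = 0.0007253 VAR.
Step 10 — Apparent power: |S| = 0.0108 VA.
Step 11 — Power factor: PF = P/|S| = 0.9977 (lagging).

(a) P = 0.01077 W  (b) Q = 0.0007253 VAR  (c) S = 0.0108 VA  (d) PF = 0.9977 (lagging)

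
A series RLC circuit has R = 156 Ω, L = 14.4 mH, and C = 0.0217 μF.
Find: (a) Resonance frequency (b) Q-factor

Step 1 — Resonance condition Im(Z)=0 gives ω₀ = 1/√(LC).
Step 2 — ω₀ = 1/√(0.0144·2.17e-08) = 5.657e+04 rad/s.
Step 3 — f₀ = ω₀/(2π) = 9003 Hz.
Step 4 — Series Q: Q = ω₀L/R = 5.657e+04·0.0144/156 = 5.222.

(a) f₀ = 9003 Hz  (b) Q = 5.222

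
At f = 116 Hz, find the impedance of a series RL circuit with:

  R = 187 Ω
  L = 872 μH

Step 1 — Angular frequency: ω = 2π·f = 2π·116 = 728.8 rad/s.
Step 2 — Component impedances:
  R: Z = R = 187 Ω
  L: Z = jωL = j·728.8·0.000872 = 0 + j0.6356 Ω
Step 3 — Series combination: Z_total = R + L = 187 + j0.6356 Ω = 187∠0.2° Ω.

Z = 187 + j0.6356 Ω = 187∠0.2° Ω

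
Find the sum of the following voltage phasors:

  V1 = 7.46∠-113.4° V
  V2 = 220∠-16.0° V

Step 1 — Convert each phasor to rectangular form:
  V1 = 7.46·(cos(-113.4°) + j·sin(-113.4°)) = -2.963 - j6.846 V
  V2 = 220·(cos(-16.0°) + j·sin(-16.0°)) = 211.5 - j60.64 V
Step 2 — Sum components: V_total = 208.5 - j67.49 V.
Step 3 — Convert to polar: |V_total| = 219.2 V, ∠V_total = -17.9°.

V_total = 219.2∠-17.9° V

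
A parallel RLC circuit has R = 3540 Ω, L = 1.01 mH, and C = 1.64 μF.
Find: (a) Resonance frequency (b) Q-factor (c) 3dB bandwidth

Step 1 — Resonance: ω₀ = 1/√(LC) = 1/√(0.00101·1.64e-06) = 2.457e+04 rad/s.
Step 2 — f₀ = ω₀/(2π) = 3911 Hz.
Step 3 — Parallel Q: Q = R/(ω₀L) = 3540/(2.457e+04·0.00101) = 142.6.
Step 4 — Bandwidth: Δω = ω₀/Q = 172.2 rad/s; BW = Δω/(2π) = 27.41 Hz.

(a) f₀ = 3911 Hz  (b) Q = 142.6  (c) BW = 27.41 Hz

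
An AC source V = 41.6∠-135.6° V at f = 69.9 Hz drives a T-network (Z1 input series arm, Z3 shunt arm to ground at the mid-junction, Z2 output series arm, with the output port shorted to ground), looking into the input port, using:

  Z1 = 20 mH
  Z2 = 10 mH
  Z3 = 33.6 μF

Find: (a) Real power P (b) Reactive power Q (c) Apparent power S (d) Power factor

Step 1 — Angular frequency: ω = 2π·f = 2π·69.9 = 439.2 rad/s.
Step 2 — Component impedances:
  Z1: Z = jωL = j·439.2·0.02 = 0 + j8.784 Ω
  Z2: Z = jωL = j·439.2·0.01 = 0 + j4.392 Ω
  Z3: Z = 1/(jωC) = -j/(ω·C) = 0 - j67.76 Ω
Step 3 — With the output port shorted to ground, the output series arm Z2 runs from the junction to ground; the shunt arm Z3 also runs from the junction to ground. They appear in parallel: Z3 || Z2 = 0 + j4.696 Ω.
Step 4 — Series with input arm Z1: Z_in = Z1 + (Z3 || Z2) = 0 + j13.48 Ω = 13.48∠90.0° Ω.
Step 5 — Source phasor: V = 41.6∠-135.6° V = -29.72 - j29.11 V.
Step 6 — Current: I = V / Z = -2.159 + j2.205 A = 3.086∠134.4° A.
Step 7 — Complex power: S = V·I* = 0 + j128.4 VA.
Step 8 — Real power: P = Re(S) = 0 W.
Step 9 — Reactive power: Q = Im(S) = 128.4 VAR.
Step 10 — Apparent power: |S| = 128.4 VA.
Step 11 — Power factor: PF = P/|S| = 0 (lagging).

(a) P = 0 W  (b) Q = 128.4 VAR  (c) S = 128.4 VA  (d) PF = 0 (lagging)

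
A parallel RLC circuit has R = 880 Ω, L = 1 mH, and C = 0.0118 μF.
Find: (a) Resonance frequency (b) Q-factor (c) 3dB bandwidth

Step 1 — Resonance: ω₀ = 1/√(LC) = 1/√(0.001·1.18e-08) = 2.911e+05 rad/s.
Step 2 — f₀ = ω₀/(2π) = 4.633e+04 Hz.
Step 3 — Parallel Q: Q = R/(ω₀L) = 880/(2.911e+05·0.001) = 3.023.
Step 4 — Bandwidth: Δω = ω₀/Q = 9.63e+04 rad/s; BW = Δω/(2π) = 1.533e+04 Hz.

(a) f₀ = 4.633e+04 Hz  (b) Q = 3.023  (c) BW = 1.533e+04 Hz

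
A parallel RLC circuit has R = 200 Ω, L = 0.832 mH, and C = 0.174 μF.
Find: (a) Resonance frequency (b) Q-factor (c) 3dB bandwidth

Step 1 — Resonance: ω₀ = 1/√(LC) = 1/√(0.000832·1.74e-07) = 8.311e+04 rad/s.
Step 2 — f₀ = ω₀/(2π) = 1.323e+04 Hz.
Step 3 — Parallel Q: Q = R/(ω₀L) = 200/(8.311e+04·0.000832) = 2.892.
Step 4 — Bandwidth: Δω = ω₀/Q = 2.874e+04 rad/s; BW = Δω/(2π) = 4573 Hz.

(a) f₀ = 1.323e+04 Hz  (b) Q = 2.892  (c) BW = 4573 Hz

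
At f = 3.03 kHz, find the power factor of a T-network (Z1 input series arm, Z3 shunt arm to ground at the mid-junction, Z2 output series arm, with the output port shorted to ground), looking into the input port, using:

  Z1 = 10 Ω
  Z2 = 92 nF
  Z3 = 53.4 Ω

Step 1 — Angular frequency: ω = 2π·f = 2π·3030 = 1.904e+04 rad/s.
Step 2 — Component impedances:
  Z1: Z = R = 10 Ω
  Z2: Z = 1/(jωC) = -j/(ω·C) = 0 - j570.9 Ω
  Z3: Z = R = 53.4 Ω
Step 3 — With the output port shorted to ground, the output series arm Z2 runs from the junction to ground; the shunt arm Z3 also runs from the junction to ground. They appear in parallel: Z3 || Z2 = 52.94 - j4.951 Ω.
Step 4 — Series with input arm Z1: Z_in = Z1 + (Z3 || Z2) = 62.94 - j4.951 Ω = 63.13∠-4.5° Ω.
Step 5 — Power factor: PF = cos(φ) = Re(Z)/|Z| = 62.937/63.131 = 0.9969.
Step 6 — Type: Im(Z) = -4.951 ⇒ leading (phase φ = -4.5°).

PF = 0.9969 (leading, φ = -4.5°)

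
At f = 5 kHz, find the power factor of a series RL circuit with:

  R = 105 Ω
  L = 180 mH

Step 1 — Angular frequency: ω = 2π·f = 2π·5000 = 3.142e+04 rad/s.
Step 2 — Component impedances:
  R: Z = R = 105 Ω
  L: Z = jωL = j·3.142e+04·0.18 = 0 + j5655 Ω
Step 3 — Series combination: Z_total = R + L = 105 + j5655 Ω = 5656∠88.9° Ω.
Step 4 — Power factor: PF = cos(φ) = Re(Z)/|Z| = 105/5656 = 0.01856.
Step 5 — Type: Im(Z) = 5655 ⇒ lagging (phase φ = 88.9°).

PF = 0.01856 (lagging, φ = 88.9°)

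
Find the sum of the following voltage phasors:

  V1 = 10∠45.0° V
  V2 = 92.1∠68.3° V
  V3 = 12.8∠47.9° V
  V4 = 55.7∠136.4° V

Step 1 — Convert each phasor to rectangular form:
  V1 = 10·(cos(45.0°) + j·sin(45.0°)) = 7.071 + j7.071 V
  V2 = 92.1·(cos(68.3°) + j·sin(68.3°)) = 34.05 + j85.57 V
  V3 = 12.8·(cos(47.9°) + j·sin(47.9°)) = 8.581 + j9.497 V
  V4 = 55.7·(cos(136.4°) + j·sin(136.4°)) = -40.34 + j38.41 V
Step 2 — Sum components: V_total = 9.37 + j140.6 V.
Step 3 — Convert to polar: |V_total| = 140.9 V, ∠V_total = 86.2°.

V_total = 140.9∠86.2° V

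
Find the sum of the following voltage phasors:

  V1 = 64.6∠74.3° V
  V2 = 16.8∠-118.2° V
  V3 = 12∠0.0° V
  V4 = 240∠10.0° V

Step 1 — Convert each phasor to rectangular form:
  V1 = 64.6·(cos(74.3°) + j·sin(74.3°)) = 17.48 + j62.19 V
  V2 = 16.8·(cos(-118.2°) + j·sin(-118.2°)) = -7.939 - j14.81 V
  V3 = 12·(cos(0.0°) + j·sin(0.0°)) = 12 V
  V4 = 240·(cos(10.0°) + j·sin(10.0°)) = 236.4 + j41.68 V
Step 2 — Sum components: V_total = 257.9 + j89.06 V.
Step 3 — Convert to polar: |V_total| = 272.8 V, ∠V_total = 19.1°.

V_total = 272.8∠19.1° V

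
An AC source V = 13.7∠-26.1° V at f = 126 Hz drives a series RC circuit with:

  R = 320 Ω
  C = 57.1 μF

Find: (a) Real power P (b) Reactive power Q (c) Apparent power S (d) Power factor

Step 1 — Angular frequency: ω = 2π·f = 2π·126 = 791.7 rad/s.
Step 2 — Component impedances:
  R: Z = R = 320 Ω
  C: Z = 1/(jωC) = -j/(ω·C) = 0 - j22.12 Ω
Step 3 — Series combination: Z_total = R + C = 320 - j22.12 Ω = 320.8∠-4.0° Ω.
Step 4 — Source phasor: V = 13.7∠-26.1° V = 12.3 - j6.027 V.
Step 5 — Current: I = V / Z = 0.03956 - j0.0161 A = 0.04271∠-22.1° A.
Step 6 — Complex power: S = V·I* = 0.5837 - j0.04035 VA.
Step 7 — Real power: P = Re(S) = 0.5837 W.
Step 8 — Reactive power: Q = Im(S) = -0.04035 VAR.
Step 9 — Apparent power: |S| = 0.5851 VA.
Step 10 — Power factor: PF = P/|S| = 0.9976 (leading).

(a) P = 0.5837 W  (b) Q = -0.04035 VAR  (c) S = 0.5851 VA  (d) PF = 0.9976 (leading)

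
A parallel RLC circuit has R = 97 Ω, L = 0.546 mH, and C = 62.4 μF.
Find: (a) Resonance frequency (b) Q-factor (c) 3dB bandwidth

Step 1 — Resonance: ω₀ = 1/√(LC) = 1/√(0.000546·6.24e-05) = 5418 rad/s.
Step 2 — f₀ = ω₀/(2π) = 862.2 Hz.
Step 3 — Parallel Q: Q = R/(ω₀L) = 97/(5418·0.000546) = 32.79.
Step 4 — Bandwidth: Δω = ω₀/Q = 165.2 rad/s; BW = Δω/(2π) = 26.29 Hz.

(a) f₀ = 862.2 Hz  (b) Q = 32.79  (c) BW = 26.29 Hz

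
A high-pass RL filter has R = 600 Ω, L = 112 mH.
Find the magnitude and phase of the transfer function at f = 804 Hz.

Step 1 — Angular frequency: ω = 2π·804 = 5052 rad/s.
Step 2 — Transfer function: H(jω) = jωL/(R + jωL).
Step 3 — Numerator jωL = j·565.8; denominator R + jωL = 600 + j565.8.
Step 4 — H = 0.4707 + j0.4991.
Step 5 — Magnitude: |H| = 0.6861 (-3.3 dB); phase: φ = 46.7°.

|H| = 0.6861 (-3.3 dB), φ = 46.7°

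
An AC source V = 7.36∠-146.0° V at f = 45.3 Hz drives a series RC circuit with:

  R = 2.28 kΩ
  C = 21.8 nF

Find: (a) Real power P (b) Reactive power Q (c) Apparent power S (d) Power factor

Step 1 — Angular frequency: ω = 2π·f = 2π·45.3 = 284.6 rad/s.
Step 2 — Component impedances:
  R: Z = R = 2280 Ω
  C: Z = 1/(jωC) = -j/(ω·C) = 0 - j1.612e+05 Ω
Step 3 — Series combination: Z_total = R + C = 2280 - j1.612e+05 Ω = 1.612e+05∠-89.2° Ω.
Step 4 — Source phasor: V = 7.36∠-146.0° V = -6.102 - j4.116 V.
Step 5 — Current: I = V / Z = 2.5e-05 - j3.821e-05 A = 4.566e-05∠-56.8° A.
Step 6 — Complex power: S = V·I* = 4.754e-06 - j0.000336 VA.
Step 7 — Real power: P = Re(S) = 4.754e-06 W.
Step 8 — Reactive power: Q = Im(S) = -0.000336 VAR.
Step 9 — Apparent power: |S| = 0.0003361 VA.
Step 10 — Power factor: PF = P/|S| = 0.01415 (leading).

(a) P = 4.754e-06 W  (b) Q = -0.000336 VAR  (c) S = 0.0003361 VA  (d) PF = 0.01415 (leading)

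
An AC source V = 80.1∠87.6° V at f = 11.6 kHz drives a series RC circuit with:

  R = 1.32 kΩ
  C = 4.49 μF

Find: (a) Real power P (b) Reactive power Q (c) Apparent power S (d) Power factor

Step 1 — Angular frequency: ω = 2π·f = 2π·1.16e+04 = 7.288e+04 rad/s.
Step 2 — Component impedances:
  R: Z = R = 1320 Ω
  C: Z = 1/(jωC) = -j/(ω·C) = 0 - j3.056 Ω
Step 3 — Series combination: Z_total = R + C = 1320 - j3.056 Ω = 1320∠-0.1° Ω.
Step 4 — Source phasor: V = 80.1∠87.6° V = 3.354 + j80.03 V.
Step 5 — Current: I = V / Z = 0.002401 + j0.06063 A = 0.06068∠87.7° A.
Step 6 — Complex power: S = V·I* = 4.861 - j0.01125 VA.
Step 7 — Real power: P = Re(S) = 4.861 W.
Step 8 — Reactive power: Q = Im(S) = -0.01125 VAR.
Step 9 — Apparent power: |S| = 4.861 VA.
Step 10 — Power factor: PF = P/|S| = 1 (leading).

(a) P = 4.861 W  (b) Q = -0.01125 VAR  (c) S = 4.861 VA  (d) PF = 1 (leading)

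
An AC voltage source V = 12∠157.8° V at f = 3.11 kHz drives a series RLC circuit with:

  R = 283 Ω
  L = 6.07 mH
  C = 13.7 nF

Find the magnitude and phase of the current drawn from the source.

Step 1 — Angular frequency: ω = 2π·f = 2π·3110 = 1.954e+04 rad/s.
Step 2 — Component impedances:
  R: Z = R = 283 Ω
  L: Z = jωL = j·1.954e+04·0.00607 = 0 + j118.6 Ω
  C: Z = 1/(jωC) = -j/(ω·C) = 0 - j3735 Ω
Step 3 — Series combination: Z_total = R + L + C = 283 - j3617 Ω = 3628∠-85.5° Ω.
Step 4 — Source phasor: V = 12∠157.8° V = -11.11 + j4.534 V.
Step 5 — Ohm's law: I = V / Z_total = (-11.11 + j4.534) / (283 - j3617) = -0.001485 - j0.002956 A.
Step 6 — Convert to polar: |I| = 0.003308 A, ∠I = -116.7°.

I = 0.003308∠-116.7° A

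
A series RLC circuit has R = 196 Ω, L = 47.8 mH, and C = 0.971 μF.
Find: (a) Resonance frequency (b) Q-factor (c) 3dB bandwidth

Step 1 — Resonance: ω₀ = 1/√(LC) = 1/√(0.0478·9.71e-07) = 4642 rad/s.
Step 2 — f₀ = ω₀/(2π) = 738.7 Hz.
Step 3 — Series Q: Q = ω₀L/R = 4642·0.0478/196 = 1.132.
Step 4 — Bandwidth: Δω = ω₀/Q = 4100 rad/s; BW = Δω/(2π) = 652.6 Hz.

(a) f₀ = 738.7 Hz  (b) Q = 1.132  (c) BW = 652.6 Hz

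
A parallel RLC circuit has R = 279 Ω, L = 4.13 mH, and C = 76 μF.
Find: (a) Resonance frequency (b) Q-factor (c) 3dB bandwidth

Step 1 — Resonance: ω₀ = 1/√(LC) = 1/√(0.00413·7.6e-05) = 1785 rad/s.
Step 2 — f₀ = ω₀/(2π) = 284.1 Hz.
Step 3 — Parallel Q: Q = R/(ω₀L) = 279/(1785·0.00413) = 37.85.
Step 4 — Bandwidth: Δω = ω₀/Q = 47.16 rad/s; BW = Δω/(2π) = 7.506 Hz.

(a) f₀ = 284.1 Hz  (b) Q = 37.85  (c) BW = 7.506 Hz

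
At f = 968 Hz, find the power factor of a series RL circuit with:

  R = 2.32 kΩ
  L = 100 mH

Step 1 — Angular frequency: ω = 2π·f = 2π·968 = 6082 rad/s.
Step 2 — Component impedances:
  R: Z = R = 2320 Ω
  L: Z = jωL = j·6082·0.1 = 0 + j608.2 Ω
Step 3 — Series combination: Z_total = R + L = 2320 + j608.2 Ω = 2398∠14.7° Ω.
Step 4 — Power factor: PF = cos(φ) = Re(Z)/|Z| = 2320/2398.4 = 0.9673.
Step 5 — Type: Im(Z) = 608.2 ⇒ lagging (phase φ = 14.7°).

PF = 0.9673 (lagging, φ = 14.7°)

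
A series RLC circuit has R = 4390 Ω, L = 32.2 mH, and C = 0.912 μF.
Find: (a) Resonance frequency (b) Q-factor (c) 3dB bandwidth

Step 1 — Resonance condition Im(Z)=0 gives ω₀ = 1/√(LC).
Step 2 — ω₀ = 1/√(0.0322·9.12e-07) = 5835 rad/s.
Step 3 — f₀ = ω₀/(2π) = 928.7 Hz.
Step 4 — Series Q: Q = ω₀L/R = 5835·0.0322/4390 = 0.0428.
Step 5 — 3dB bandwidth: Δω = ω₀/Q = 1.363e+05 rad/s; BW = Δω/(2π) = 2.17e+04 Hz.

(a) f₀ = 928.7 Hz  (b) Q = 0.0428  (c) BW = 2.17e+04 Hz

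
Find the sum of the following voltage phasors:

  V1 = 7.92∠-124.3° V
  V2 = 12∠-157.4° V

Step 1 — Convert each phasor to rectangular form:
  V1 = 7.92·(cos(-124.3°) + j·sin(-124.3°)) = -4.463 - j6.543 V
  V2 = 12·(cos(-157.4°) + j·sin(-157.4°)) = -11.08 - j4.612 V
Step 2 — Sum components: V_total = -15.54 - j11.15 V.
Step 3 — Convert to polar: |V_total| = 19.13 V, ∠V_total = -144.3°.

V_total = 19.13∠-144.3° V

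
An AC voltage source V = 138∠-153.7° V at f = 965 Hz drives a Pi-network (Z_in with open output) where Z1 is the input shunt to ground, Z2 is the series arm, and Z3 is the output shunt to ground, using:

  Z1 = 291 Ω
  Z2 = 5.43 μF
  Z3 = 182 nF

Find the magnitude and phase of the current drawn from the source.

Step 1 — Angular frequency: ω = 2π·f = 2π·965 = 6063 rad/s.
Step 2 — Component impedances:
  Z1: Z = R = 291 Ω
  Z2: Z = 1/(jωC) = -j/(ω·C) = 0 - j30.37 Ω
  Z3: Z = 1/(jωC) = -j/(ω·C) = 0 - j906.2 Ω
Step 3 — With open output, the series arm Z2 and the output shunt Z3 appear in series to ground: Z2 + Z3 = 0 - j936.6 Ω.
Step 4 — Parallel with input shunt Z1: Z_in = Z1 || (Z2 + Z3) = 265.4 - j82.46 Ω = 277.9∠-17.3° Ω.
Step 5 — Source phasor: V = 138∠-153.7° V = -123.7 - j61.14 V.
Step 6 — Ohm's law: I = V / Z_total = (-123.7 - j61.14) / (265.4 - j82.46) = -0.3599 - j0.3422 A.
Step 7 — Convert to polar: |I| = 0.4966 A, ∠I = -136.4°.

I = 0.4966∠-136.4° A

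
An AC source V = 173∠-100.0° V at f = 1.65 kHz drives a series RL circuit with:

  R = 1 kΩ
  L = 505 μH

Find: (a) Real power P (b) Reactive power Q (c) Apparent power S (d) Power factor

Step 1 — Angular frequency: ω = 2π·f = 2π·1650 = 1.037e+04 rad/s.
Step 2 — Component impedances:
  R: Z = R = 1000 Ω
  L: Z = jωL = j·1.037e+04·0.000505 = 0 + j5.235 Ω
Step 3 — Series combination: Z_total = R + L = 1000 + j5.235 Ω = 1000∠0.3° Ω.
Step 4 — Source phasor: V = 173∠-100.0° V = -30.04 - j170.4 V.
Step 5 — Current: I = V / Z = -0.03093 - j0.1702 A = 0.173∠-100.3° A.
Step 6 — Complex power: S = V·I* = 29.93 + j0.1567 VA.
Step 7 — Real power: P = Re(S) = 29.93 W.
Step 8 — Reactive power: Q = Im(S) = 0.1567 VAR.
Step 9 — Apparent power: |S| = 29.93 VA.
Step 10 — Power factor: PF = P/|S| = 1 (lagging).

(a) P = 29.93 W  (b) Q = 0.1567 VAR  (c) S = 29.93 VA  (d) PF = 1 (lagging)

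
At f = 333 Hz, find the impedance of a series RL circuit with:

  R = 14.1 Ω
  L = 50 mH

Step 1 — Angular frequency: ω = 2π·f = 2π·333 = 2092 rad/s.
Step 2 — Component impedances:
  R: Z = R = 14.1 Ω
  L: Z = jωL = j·2092·0.05 = 0 + j104.6 Ω
Step 3 — Series combination: Z_total = R + L = 14.1 + j104.6 Ω = 105.6∠82.3° Ω.

Z = 14.1 + j104.6 Ω = 105.6∠82.3° Ω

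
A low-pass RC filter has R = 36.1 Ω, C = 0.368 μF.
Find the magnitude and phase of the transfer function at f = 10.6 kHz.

Step 1 — Angular frequency: ω = 2π·1.06e+04 = 6.66e+04 rad/s.
Step 2 — Transfer function: H(jω) = 1/(1 + jωRC).
Step 3 — Denominator: 1 + jωRC = 1 + j·6.66e+04·36.1·3.68e-07 = 1 + j0.8848.
Step 4 — H = 0.5609 - j0.4963.
Step 5 — Magnitude: |H| = 0.7489 (-2.5 dB); phase: φ = -41.5°.

|H| = 0.7489 (-2.5 dB), φ = -41.5°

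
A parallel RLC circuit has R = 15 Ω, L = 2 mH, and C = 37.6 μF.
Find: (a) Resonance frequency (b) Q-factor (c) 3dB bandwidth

Step 1 — Resonance: ω₀ = 1/√(LC) = 1/√(0.002·3.76e-05) = 3647 rad/s.
Step 2 — f₀ = ω₀/(2π) = 580.4 Hz.
Step 3 — Parallel Q: Q = R/(ω₀L) = 15/(3647·0.002) = 2.057.
Step 4 — Bandwidth: Δω = ω₀/Q = 1773 rad/s; BW = Δω/(2π) = 282.2 Hz.

(a) f₀ = 580.4 Hz  (b) Q = 2.057  (c) BW = 282.2 Hz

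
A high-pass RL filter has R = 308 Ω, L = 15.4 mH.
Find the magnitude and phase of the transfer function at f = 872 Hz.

Step 1 — Angular frequency: ω = 2π·872 = 5479 rad/s.
Step 2 — Transfer function: H(jω) = jωL/(R + jωL).
Step 3 — Numerator jωL = j·84.38; denominator R + jωL = 308 + j84.38.
Step 4 — H = 0.06981 + j0.2548.
Step 5 — Magnitude: |H| = 0.2642 (-11.6 dB); phase: φ = 74.7°.

|H| = 0.2642 (-11.6 dB), φ = 74.7°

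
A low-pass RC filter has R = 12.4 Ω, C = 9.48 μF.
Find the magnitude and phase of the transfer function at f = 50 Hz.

Step 1 — Angular frequency: ω = 2π·50 = 314.2 rad/s.
Step 2 — Transfer function: H(jω) = 1/(1 + jωRC).
Step 3 — Denominator: 1 + jωRC = 1 + j·314.2·12.4·9.48e-06 = 1 + j0.03693.
Step 4 — H = 0.9986 - j0.03688.
Step 5 — Magnitude: |H| = 0.9993 (-0.0 dB); phase: φ = -2.1°.

|H| = 0.9993 (-0.0 dB), φ = -2.1°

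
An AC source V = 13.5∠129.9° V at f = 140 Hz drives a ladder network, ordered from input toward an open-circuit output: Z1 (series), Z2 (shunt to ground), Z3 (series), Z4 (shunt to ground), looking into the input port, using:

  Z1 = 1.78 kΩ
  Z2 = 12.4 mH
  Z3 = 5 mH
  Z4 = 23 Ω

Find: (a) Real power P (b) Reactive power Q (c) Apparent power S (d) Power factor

Step 1 — Angular frequency: ω = 2π·f = 2π·140 = 879.6 rad/s.
Step 2 — Component impedances:
  Z1: Z = R = 1780 Ω
  Z2: Z = jωL = j·879.6·0.0124 = 0 + j10.91 Ω
  Z3: Z = jωL = j·879.6·0.005 = 0 + j4.398 Ω
  Z4: Z = R = 23 Ω
Step 3 — Ladder network (open output): work backward from the far end, alternating series and parallel combinations. Z_in = 1784 + j8.522 Ω = 1784∠0.3° Ω.
Step 4 — Source phasor: V = 13.5∠129.9° V = -8.66 + j10.36 V.
Step 5 — Current: I = V / Z = -0.004827 + j0.00583 A = 0.007569∠129.6° A.
Step 6 — Complex power: S = V·I* = 0.1022 + j0.0004882 VA.
Step 7 — Real power: P = Re(S) = 0.1022 W.
Step 8 — Reactive power: Q = Im(S) = 0.0004882 VAR.
Step 9 — Apparent power: |S| = 0.1022 VA.
Step 10 — Power factor: PF = P/|S| = 1 (lagging).

(a) P = 0.1022 W  (b) Q = 0.0004882 VAR  (c) S = 0.1022 VA  (d) PF = 1 (lagging)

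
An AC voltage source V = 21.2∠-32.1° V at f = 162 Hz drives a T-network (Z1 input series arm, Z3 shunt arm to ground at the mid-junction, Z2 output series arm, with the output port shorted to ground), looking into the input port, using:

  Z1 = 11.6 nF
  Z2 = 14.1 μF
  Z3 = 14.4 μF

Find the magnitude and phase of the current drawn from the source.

Step 1 — Angular frequency: ω = 2π·f = 2π·162 = 1018 rad/s.
Step 2 — Component impedances:
  Z1: Z = 1/(jωC) = -j/(ω·C) = 0 - j8.469e+04 Ω
  Z2: Z = 1/(jωC) = -j/(ω·C) = 0 - j69.68 Ω
  Z3: Z = 1/(jωC) = -j/(ω·C) = 0 - j68.22 Ω
Step 3 — With the output port shorted to ground, the output series arm Z2 runs from the junction to ground; the shunt arm Z3 also runs from the junction to ground. They appear in parallel: Z3 || Z2 = 0 - j34.47 Ω.
Step 4 — Series with input arm Z1: Z_in = Z1 + (Z3 || Z2) = 0 - j8.473e+04 Ω = 8.473e+04∠-90.0° Ω.
Step 5 — Source phasor: V = 21.2∠-32.1° V = 17.96 - j11.27 V.
Step 6 — Ohm's law: I = V / Z_total = (17.96 - j11.27) / (0 - j8.473e+04) = 0.000133 + j0.000212 A.
Step 7 — Convert to polar: |I| = 0.0002502 A, ∠I = 57.9°.

I = 0.0002502∠57.9° A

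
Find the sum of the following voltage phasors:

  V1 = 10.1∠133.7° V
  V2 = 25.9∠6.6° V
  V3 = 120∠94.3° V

Step 1 — Convert each phasor to rectangular form:
  V1 = 10.1·(cos(133.7°) + j·sin(133.7°)) = -6.978 + j7.302 V
  V2 = 25.9·(cos(6.6°) + j·sin(6.6°)) = 25.73 + j2.977 V
  V3 = 120·(cos(94.3°) + j·sin(94.3°)) = -8.997 + j119.7 V
Step 2 — Sum components: V_total = 9.753 + j129.9 V.
Step 3 — Convert to polar: |V_total| = 130.3 V, ∠V_total = 85.7°.

V_total = 130.3∠85.7° V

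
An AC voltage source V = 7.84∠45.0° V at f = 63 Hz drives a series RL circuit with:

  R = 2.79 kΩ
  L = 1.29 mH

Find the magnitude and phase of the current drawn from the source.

Step 1 — Angular frequency: ω = 2π·f = 2π·63 = 395.8 rad/s.
Step 2 — Component impedances:
  R: Z = R = 2790 Ω
  L: Z = jωL = j·395.8·0.00129 = 0 + j0.5106 Ω
Step 3 — Series combination: Z_total = R + L = 2790 + j0.5106 Ω = 2790∠0.0° Ω.
Step 4 — Source phasor: V = 7.84∠45.0° V = 5.544 + j5.544 V.
Step 5 — Ohm's law: I = V / Z_total = (5.544 + j5.544) / (2790 + j0.5106) = 0.001987 + j0.001987 A.
Step 6 — Convert to polar: |I| = 0.00281 A, ∠I = 45.0°.

I = 0.00281∠45.0° A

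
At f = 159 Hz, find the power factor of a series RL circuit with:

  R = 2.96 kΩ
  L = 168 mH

Step 1 — Angular frequency: ω = 2π·f = 2π·159 = 999 rad/s.
Step 2 — Component impedances:
  R: Z = R = 2960 Ω
  L: Z = jωL = j·999·0.168 = 0 + j167.8 Ω
Step 3 — Series combination: Z_total = R + L = 2960 + j167.8 Ω = 2965∠3.2° Ω.
Step 4 — Power factor: PF = cos(φ) = Re(Z)/|Z| = 2960/2964.8 = 0.9984.
Step 5 — Type: Im(Z) = 167.8 ⇒ lagging (phase φ = 3.2°).

PF = 0.9984 (lagging, φ = 3.2°)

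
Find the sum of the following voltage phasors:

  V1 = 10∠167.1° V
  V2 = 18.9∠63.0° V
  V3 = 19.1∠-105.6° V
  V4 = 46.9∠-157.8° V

Step 1 — Convert each phasor to rectangular form:
  V1 = 10·(cos(167.1°) + j·sin(167.1°)) = -9.748 + j2.233 V
  V2 = 18.9·(cos(63.0°) + j·sin(63.0°)) = 8.58 + j16.84 V
  V3 = 19.1·(cos(-105.6°) + j·sin(-105.6°)) = -5.136 - j18.4 V
  V4 = 46.9·(cos(-157.8°) + j·sin(-157.8°)) = -43.42 - j17.72 V
Step 2 — Sum components: V_total = -49.73 - j17.04 V.
Step 3 — Convert to polar: |V_total| = 52.57 V, ∠V_total = -161.1°.

V_total = 52.57∠-161.1° V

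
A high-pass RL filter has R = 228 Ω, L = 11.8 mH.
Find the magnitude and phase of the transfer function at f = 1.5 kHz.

Step 1 — Angular frequency: ω = 2π·1500 = 9425 rad/s.
Step 2 — Transfer function: H(jω) = jωL/(R + jωL).
Step 3 — Numerator jωL = j·111.2; denominator R + jωL = 228 + j111.2.
Step 4 — H = 0.1922 + j0.394.
Step 5 — Magnitude: |H| = 0.4384 (-7.2 dB); phase: φ = 64.0°.

|H| = 0.4384 (-7.2 dB), φ = 64.0°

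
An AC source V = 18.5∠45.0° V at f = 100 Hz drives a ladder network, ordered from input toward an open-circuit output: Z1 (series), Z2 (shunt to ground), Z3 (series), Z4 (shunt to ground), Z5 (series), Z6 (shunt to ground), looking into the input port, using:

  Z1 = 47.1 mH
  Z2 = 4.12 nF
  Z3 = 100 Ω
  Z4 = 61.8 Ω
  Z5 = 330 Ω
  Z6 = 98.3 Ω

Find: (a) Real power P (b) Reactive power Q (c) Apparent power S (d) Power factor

Step 1 — Angular frequency: ω = 2π·f = 2π·100 = 628.3 rad/s.
Step 2 — Component impedances:
  Z1: Z = jωL = j·628.3·0.0471 = 0 + j29.59 Ω
  Z2: Z = 1/(jωC) = -j/(ω·C) = 0 - j3.863e+05 Ω
  Z3: Z = R = 100 Ω
  Z4: Z = R = 61.8 Ω
  Z5: Z = R = 330 Ω
  Z6: Z = R = 98.3 Ω
Step 3 — Ladder network (open output): work backward from the far end, alternating series and parallel combinations. Z_in = 154 + j29.53 Ω = 156.8∠10.9° Ω.
Step 4 — Source phasor: V = 18.5∠45.0° V = 13.08 + j13.08 V.
Step 5 — Current: I = V / Z = 0.09764 + j0.06622 A = 0.118∠34.1° A.
Step 6 — Complex power: S = V·I* = 2.143 + j0.411 VA.
Step 7 — Real power: P = Re(S) = 2.143 W.
Step 8 — Reactive power: Q = Im(S) = 0.411 VAR.
Step 9 — Apparent power: |S| = 2.183 VA.
Step 10 — Power factor: PF = P/|S| = 0.9821 (lagging).

(a) P = 2.143 W  (b) Q = 0.411 VAR  (c) S = 2.183 VA  (d) PF = 0.9821 (lagging)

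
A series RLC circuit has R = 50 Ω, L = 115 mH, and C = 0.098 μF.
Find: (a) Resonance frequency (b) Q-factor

Step 1 — Resonance condition Im(Z)=0 gives ω₀ = 1/√(LC).
Step 2 — ω₀ = 1/√(0.115·9.8e-08) = 9420 rad/s.
Step 3 — f₀ = ω₀/(2π) = 1499 Hz.
Step 4 — Series Q: Q = ω₀L/R = 9420·0.115/50 = 21.67.

(a) f₀ = 1499 Hz  (b) Q = 21.67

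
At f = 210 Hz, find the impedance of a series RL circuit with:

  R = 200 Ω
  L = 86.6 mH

Step 1 — Angular frequency: ω = 2π·f = 2π·210 = 1319 rad/s.
Step 2 — Component impedances:
  R: Z = R = 200 Ω
  L: Z = jωL = j·1319·0.0866 = 0 + j114.3 Ω
Step 3 — Series combination: Z_total = R + L = 200 + j114.3 Ω = 230.3∠29.7° Ω.

Z = 200 + j114.3 Ω = 230.3∠29.7° Ω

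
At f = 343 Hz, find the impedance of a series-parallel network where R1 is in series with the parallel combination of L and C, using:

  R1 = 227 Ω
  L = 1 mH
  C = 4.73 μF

Step 1 — Angular frequency: ω = 2π·f = 2π·343 = 2155 rad/s.
Step 2 — Component impedances:
  R1: Z = R = 227 Ω
  L: Z = jωL = j·2155·0.001 = 0 + j2.155 Ω
  C: Z = 1/(jωC) = -j/(ω·C) = 0 - j98.1 Ω
Step 3 — Parallel branch: L || C = 1/(1/L + 1/C) = 0 + j2.204 Ω.
Step 4 — Series with R1: Z_total = R1 + (L || C) = 227 + j2.204 Ω = 227∠0.6° Ω.

Z = 227 + j2.204 Ω = 227∠0.6° Ω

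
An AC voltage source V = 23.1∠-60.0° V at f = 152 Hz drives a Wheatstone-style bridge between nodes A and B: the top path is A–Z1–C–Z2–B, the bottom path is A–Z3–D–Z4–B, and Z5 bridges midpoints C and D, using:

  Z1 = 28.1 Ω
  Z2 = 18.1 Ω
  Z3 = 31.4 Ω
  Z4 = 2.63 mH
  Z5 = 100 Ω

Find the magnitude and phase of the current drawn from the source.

Step 1 — Angular frequency: ω = 2π·f = 2π·152 = 955 rad/s.
Step 2 — Component impedances:
  Z1: Z = R = 28.1 Ω
  Z2: Z = R = 18.1 Ω
  Z3: Z = R = 31.4 Ω
  Z4: Z = jωL = j·955·0.00263 = 0 + j2.512 Ω
  Z5: Z = R = 100 Ω
Step 3 — Bridge requires nodal analysis (the Z5 bridge couples midpoints C and D, so the two paths cannot be reduced to a simple series/parallel combination). Setting node B to ground and injecting 1 A at node A, the 3-node admittance system at A, C, D solves to V_A = Z_AB = 18.27 + j1.042 Ω = 18.3∠3.3° Ω.
Step 4 — Source phasor: V = 23.1∠-60.0° V = 11.55 - j20.01 V.
Step 5 — Ohm's law: I = V / Z_total = (11.55 - j20.01) / (18.27 + j1.042) = 0.5679 - j1.127 A.
Step 6 — Convert to polar: |I| = 1.262 A, ∠I = -63.3°.

I = 1.262∠-63.3° A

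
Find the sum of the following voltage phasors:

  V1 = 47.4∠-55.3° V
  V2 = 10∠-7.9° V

Step 1 — Convert each phasor to rectangular form:
  V1 = 47.4·(cos(-55.3°) + j·sin(-55.3°)) = 26.98 - j38.97 V
  V2 = 10·(cos(-7.9°) + j·sin(-7.9°)) = 9.905 - j1.374 V
Step 2 — Sum components: V_total = 36.89 - j40.34 V.
Step 3 — Convert to polar: |V_total| = 54.67 V, ∠V_total = -47.6°.

V_total = 54.67∠-47.6° V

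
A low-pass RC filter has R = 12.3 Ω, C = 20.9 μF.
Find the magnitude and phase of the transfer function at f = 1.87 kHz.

Step 1 — Angular frequency: ω = 2π·1870 = 1.175e+04 rad/s.
Step 2 — Transfer function: H(jω) = 1/(1 + jωRC).
Step 3 — Denominator: 1 + jωRC = 1 + j·1.175e+04·12.3·2.09e-05 = 1 + j3.02.
Step 4 — H = 0.09878 - j0.2984.
Step 5 — Magnitude: |H| = 0.3143 (-10.1 dB); phase: φ = -71.7°.

|H| = 0.3143 (-10.1 dB), φ = -71.7°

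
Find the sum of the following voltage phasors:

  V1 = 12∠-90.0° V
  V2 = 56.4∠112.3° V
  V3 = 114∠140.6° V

Step 1 — Convert each phasor to rectangular form:
  V1 = 12·(cos(-90.0°) + j·sin(-90.0°)) = 0 - j12 V
  V2 = 56.4·(cos(112.3°) + j·sin(112.3°)) = -21.4 + j52.18 V
  V3 = 114·(cos(140.6°) + j·sin(140.6°)) = -88.09 + j72.36 V
Step 2 — Sum components: V_total = -109.5 + j112.5 V.
Step 3 — Convert to polar: |V_total| = 157 V, ∠V_total = 134.2°.

V_total = 157∠134.2° V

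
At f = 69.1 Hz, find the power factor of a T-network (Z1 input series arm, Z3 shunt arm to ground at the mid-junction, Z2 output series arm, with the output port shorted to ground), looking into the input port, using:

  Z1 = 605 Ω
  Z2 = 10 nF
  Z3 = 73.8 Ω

Step 1 — Angular frequency: ω = 2π·f = 2π·69.1 = 434.2 rad/s.
Step 2 — Component impedances:
  Z1: Z = R = 605 Ω
  Z2: Z = 1/(jωC) = -j/(ω·C) = 0 - j2.303e+05 Ω
  Z3: Z = R = 73.8 Ω
Step 3 — With the output port shorted to ground, the output series arm Z2 runs from the junction to ground; the shunt arm Z3 also runs from the junction to ground. They appear in parallel: Z3 || Z2 = 73.8 - j0.02365 Ω.
Step 4 — Series with input arm Z1: Z_in = Z1 + (Z3 || Z2) = 678.8 - j0.02365 Ω = 678.8∠-0.0° Ω.
Step 5 — Power factor: PF = cos(φ) = Re(Z)/|Z| = 678.8/678.8 = 1.
Step 6 — Type: Im(Z) = -0.02365 ⇒ leading (phase φ = -0.0°).

PF = 1 (leading, φ = -0.0°)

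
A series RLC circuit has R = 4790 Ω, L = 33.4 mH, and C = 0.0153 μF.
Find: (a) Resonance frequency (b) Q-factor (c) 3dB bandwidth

Step 1 — Resonance: ω₀ = 1/√(LC) = 1/√(0.0334·1.53e-08) = 4.424e+04 rad/s.
Step 2 — f₀ = ω₀/(2π) = 7040 Hz.
Step 3 — Series Q: Q = ω₀L/R = 4.424e+04·0.0334/4790 = 0.3085.
Step 4 — Bandwidth: Δω = ω₀/Q = 1.434e+05 rad/s; BW = Δω/(2π) = 2.282e+04 Hz.

(a) f₀ = 7040 Hz  (b) Q = 0.3085  (c) BW = 2.282e+04 Hz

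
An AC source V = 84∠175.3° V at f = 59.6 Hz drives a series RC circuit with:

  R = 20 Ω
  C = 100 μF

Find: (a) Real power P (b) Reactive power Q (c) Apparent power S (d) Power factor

Step 1 — Angular frequency: ω = 2π·f = 2π·59.6 = 374.5 rad/s.
Step 2 — Component impedances:
  R: Z = R = 20 Ω
  C: Z = 1/(jωC) = -j/(ω·C) = 0 - j26.7 Ω
Step 3 — Series combination: Z_total = R + C = 20 - j26.7 Ω = 33.36∠-53.2° Ω.
Step 4 — Source phasor: V = 84∠175.3° V = -83.72 + j6.883 V.
Step 5 — Current: I = V / Z = -1.669 - j1.885 A = 2.518∠-131.5° A.
Step 6 — Complex power: S = V·I* = 126.8 - j169.3 VA.
Step 7 — Real power: P = Re(S) = 126.8 W.
Step 8 — Reactive power: Q = Im(S) = -169.3 VAR.
Step 9 — Apparent power: |S| = 211.5 VA.
Step 10 — Power factor: PF = P/|S| = 0.5995 (leading).

(a) P = 126.8 W  (b) Q = -169.3 VAR  (c) S = 211.5 VA  (d) PF = 0.5995 (leading)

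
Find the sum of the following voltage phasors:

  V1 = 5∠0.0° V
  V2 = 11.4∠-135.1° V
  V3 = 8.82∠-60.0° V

Step 1 — Convert each phasor to rectangular form:
  V1 = 5·(cos(0.0°) + j·sin(0.0°)) = 5 V
  V2 = 11.4·(cos(-135.1°) + j·sin(-135.1°)) = -8.075 - j8.047 V
  V3 = 8.82·(cos(-60.0°) + j·sin(-60.0°)) = 4.41 - j7.638 V
Step 2 — Sum components: V_total = 1.335 - j15.69 V.
Step 3 — Convert to polar: |V_total| = 15.74 V, ∠V_total = -85.1°.

V_total = 15.74∠-85.1° V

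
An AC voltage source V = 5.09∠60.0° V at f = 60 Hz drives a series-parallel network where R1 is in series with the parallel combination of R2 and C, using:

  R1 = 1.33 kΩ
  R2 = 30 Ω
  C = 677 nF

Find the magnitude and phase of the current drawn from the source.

Step 1 — Angular frequency: ω = 2π·f = 2π·60 = 377 rad/s.
Step 2 — Component impedances:
  R1: Z = R = 1330 Ω
  R2: Z = R = 30 Ω
  C: Z = 1/(jωC) = -j/(ω·C) = 0 - j3918 Ω
Step 3 — Parallel branch: R2 || C = 1/(1/R2 + 1/C) = 30 - j0.2297 Ω.
Step 4 — Series with R1: Z_total = R1 + (R2 || C) = 1360 - j0.2297 Ω = 1360∠-0.0° Ω.
Step 5 — Source phasor: V = 5.09∠60.0° V = 2.545 + j4.408 V.
Step 6 — Ohm's law: I = V / Z_total = (2.545 + j4.408) / (1360 - j0.2297) = 0.001871 + j0.003242 A.
Step 7 — Convert to polar: |I| = 0.003743 A, ∠I = 60.0°.

I = 0.003743∠60.0° A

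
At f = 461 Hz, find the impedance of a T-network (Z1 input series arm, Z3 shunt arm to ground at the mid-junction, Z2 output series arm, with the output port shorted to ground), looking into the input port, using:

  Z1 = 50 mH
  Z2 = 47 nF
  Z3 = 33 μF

Step 1 — Angular frequency: ω = 2π·f = 2π·461 = 2897 rad/s.
Step 2 — Component impedances:
  Z1: Z = jωL = j·2897·0.05 = 0 + j144.8 Ω
  Z2: Z = 1/(jωC) = -j/(ω·C) = 0 - j7345 Ω
  Z3: Z = 1/(jωC) = -j/(ω·C) = 0 - j10.46 Ω
Step 3 — With the output port shorted to ground, the output series arm Z2 runs from the junction to ground; the shunt arm Z3 also runs from the junction to ground. They appear in parallel: Z3 || Z2 = 0 - j10.45 Ω.
Step 4 — Series with input arm Z1: Z_in = Z1 + (Z3 || Z2) = 0 + j134.4 Ω = 134.4∠90.0° Ω.

Z = 0 + j134.4 Ω = 134.4∠90.0° Ω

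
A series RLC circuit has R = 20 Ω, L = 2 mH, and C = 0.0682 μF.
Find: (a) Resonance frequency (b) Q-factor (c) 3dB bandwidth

Step 1 — Resonance condition Im(Z)=0 gives ω₀ = 1/√(LC).
Step 2 — ω₀ = 1/√(0.002·6.82e-08) = 8.562e+04 rad/s.
Step 3 — f₀ = ω₀/(2π) = 1.363e+04 Hz.
Step 4 — Series Q: Q = ω₀L/R = 8.562e+04·0.002/20 = 8.562.
Step 5 — 3dB bandwidth: Δω = ω₀/Q = 1e+04 rad/s; BW = Δω/(2π) = 1592 Hz.

(a) f₀ = 1.363e+04 Hz  (b) Q = 8.562  (c) BW = 1592 Hz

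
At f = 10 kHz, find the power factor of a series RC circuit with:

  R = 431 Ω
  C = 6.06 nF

Step 1 — Angular frequency: ω = 2π·f = 2π·1e+04 = 6.283e+04 rad/s.
Step 2 — Component impedances:
  R: Z = R = 431 Ω
  C: Z = 1/(jωC) = -j/(ω·C) = 0 - j2626 Ω
Step 3 — Series combination: Z_total = R + C = 431 - j2626 Ω = 2661∠-80.7° Ω.
Step 4 — Power factor: PF = cos(φ) = Re(Z)/|Z| = 431/2661.4 = 0.1619.
Step 5 — Type: Im(Z) = -2626 ⇒ leading (phase φ = -80.7°).

PF = 0.1619 (leading, φ = -80.7°)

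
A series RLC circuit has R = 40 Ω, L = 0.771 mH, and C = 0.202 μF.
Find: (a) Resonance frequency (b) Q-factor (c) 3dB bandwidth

Step 1 — Resonance condition Im(Z)=0 gives ω₀ = 1/√(LC).
Step 2 — ω₀ = 1/√(0.000771·2.02e-07) = 8.013e+04 rad/s.
Step 3 — f₀ = ω₀/(2π) = 1.275e+04 Hz.
Step 4 — Series Q: Q = ω₀L/R = 8.013e+04·0.000771/40 = 1.545.
Step 5 — 3dB bandwidth: Δω = ω₀/Q = 5.188e+04 rad/s; BW = Δω/(2π) = 8257 Hz.

(a) f₀ = 1.275e+04 Hz  (b) Q = 1.545  (c) BW = 8257 Hz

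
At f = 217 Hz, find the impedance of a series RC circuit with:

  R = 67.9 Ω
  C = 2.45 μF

Step 1 — Angular frequency: ω = 2π·f = 2π·217 = 1363 rad/s.
Step 2 — Component impedances:
  R: Z = R = 67.9 Ω
  C: Z = 1/(jωC) = -j/(ω·C) = 0 - j299.4 Ω
Step 3 — Series combination: Z_total = R + C = 67.9 - j299.4 Ω = 307∠-77.2° Ω.

Z = 67.9 - j299.4 Ω = 307∠-77.2° Ω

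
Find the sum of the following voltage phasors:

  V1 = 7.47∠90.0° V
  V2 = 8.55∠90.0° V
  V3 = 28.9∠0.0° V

Step 1 — Convert each phasor to rectangular form:
  V1 = 7.47·(cos(90.0°) + j·sin(90.0°)) = 0 + j7.47 V
  V2 = 8.55·(cos(90.0°) + j·sin(90.0°)) = 0 + j8.55 V
  V3 = 28.9·(cos(0.0°) + j·sin(0.0°)) = 28.9 V
Step 2 — Sum components: V_total = 28.9 + j16.02 V.
Step 3 — Convert to polar: |V_total| = 33.04 V, ∠V_total = 29.0°.

V_total = 33.04∠29.0° V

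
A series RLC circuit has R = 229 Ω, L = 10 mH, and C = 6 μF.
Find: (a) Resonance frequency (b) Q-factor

Step 1 — Resonance condition Im(Z)=0 gives ω₀ = 1/√(LC).
Step 2 — ω₀ = 1/√(0.01·6e-06) = 4082 rad/s.
Step 3 — f₀ = ω₀/(2π) = 649.7 Hz.
Step 4 — Series Q: Q = ω₀L/R = 4082·0.01/229 = 0.1783.

(a) f₀ = 649.7 Hz  (b) Q = 0.1783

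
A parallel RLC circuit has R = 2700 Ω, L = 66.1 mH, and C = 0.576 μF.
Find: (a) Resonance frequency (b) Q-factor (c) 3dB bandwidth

Step 1 — Resonance: ω₀ = 1/√(LC) = 1/√(0.0661·5.76e-07) = 5125 rad/s.
Step 2 — f₀ = ω₀/(2π) = 815.7 Hz.
Step 3 — Parallel Q: Q = R/(ω₀L) = 2700/(5125·0.0661) = 7.97.
Step 4 — Bandwidth: Δω = ω₀/Q = 643 rad/s; BW = Δω/(2π) = 102.3 Hz.

(a) f₀ = 815.7 Hz  (b) Q = 7.97  (c) BW = 102.3 Hz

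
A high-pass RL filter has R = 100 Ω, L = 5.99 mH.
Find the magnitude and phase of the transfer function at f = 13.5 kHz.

Step 1 — Angular frequency: ω = 2π·1.35e+04 = 8.482e+04 rad/s.
Step 2 — Transfer function: H(jω) = jωL/(R + jωL).
Step 3 — Numerator jωL = j·508.1; denominator R + jωL = 100 + j508.1.
Step 4 — H = 0.9627 + j0.1895.
Step 5 — Magnitude: |H| = 0.9812 (-0.2 dB); phase: φ = 11.1°.

|H| = 0.9812 (-0.2 dB), φ = 11.1°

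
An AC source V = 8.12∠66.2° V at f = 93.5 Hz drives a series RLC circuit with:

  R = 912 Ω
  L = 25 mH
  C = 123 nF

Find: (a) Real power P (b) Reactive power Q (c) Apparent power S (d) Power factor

Step 1 — Angular frequency: ω = 2π·f = 2π·93.5 = 587.5 rad/s.
Step 2 — Component impedances:
  R: Z = R = 912 Ω
  L: Z = jωL = j·587.5·0.025 = 0 + j14.69 Ω
  C: Z = 1/(jωC) = -j/(ω·C) = 0 - j1.384e+04 Ω
Step 3 — Series combination: Z_total = R + L + C = 912 - j1.382e+04 Ω = 1.385e+04∠-86.2° Ω.
Step 4 — Source phasor: V = 8.12∠66.2° V = 3.277 + j7.429 V.
Step 5 — Current: I = V / Z = -0.0005195 + j0.0002713 A = 0.0005861∠152.4° A.
Step 6 — Complex power: S = V·I* = 0.0003133 - j0.004749 VA.
Step 7 — Real power: P = Re(S) = 0.0003133 W.
Step 8 — Reactive power: Q = Im(S) = -0.004749 VAR.
Step 9 — Apparent power: |S| = 0.004759 VA.
Step 10 — Power factor: PF = P/|S| = 0.06583 (leading).

(a) P = 0.0003133 W  (b) Q = -0.004749 VAR  (c) S = 0.004759 VA  (d) PF = 0.06583 (leading)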